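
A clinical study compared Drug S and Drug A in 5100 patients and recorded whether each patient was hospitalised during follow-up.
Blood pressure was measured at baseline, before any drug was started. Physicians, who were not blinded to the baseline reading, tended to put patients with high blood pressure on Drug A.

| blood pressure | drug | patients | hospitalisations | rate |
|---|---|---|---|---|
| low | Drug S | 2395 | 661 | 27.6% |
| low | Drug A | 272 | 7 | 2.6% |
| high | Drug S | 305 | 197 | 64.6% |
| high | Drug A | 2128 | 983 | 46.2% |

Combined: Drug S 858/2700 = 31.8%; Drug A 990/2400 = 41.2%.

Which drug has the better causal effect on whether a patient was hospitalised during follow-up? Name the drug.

Drug A is lower inside every blood pressure stratum but Drug S is lower in aggregate. Whether to stratify depends on how blood pressure relates to the drug.
Here blood pressure is a common cause — it drives both which drug a case falls under and the outcome. The crude comparison mixes populations; the stratum-specific rates are the causally relevant ones.
Within each level — low: 27.6% vs 2.6%; high: 64.6% vs 46.2% — Drug A is lower every time.

Drug A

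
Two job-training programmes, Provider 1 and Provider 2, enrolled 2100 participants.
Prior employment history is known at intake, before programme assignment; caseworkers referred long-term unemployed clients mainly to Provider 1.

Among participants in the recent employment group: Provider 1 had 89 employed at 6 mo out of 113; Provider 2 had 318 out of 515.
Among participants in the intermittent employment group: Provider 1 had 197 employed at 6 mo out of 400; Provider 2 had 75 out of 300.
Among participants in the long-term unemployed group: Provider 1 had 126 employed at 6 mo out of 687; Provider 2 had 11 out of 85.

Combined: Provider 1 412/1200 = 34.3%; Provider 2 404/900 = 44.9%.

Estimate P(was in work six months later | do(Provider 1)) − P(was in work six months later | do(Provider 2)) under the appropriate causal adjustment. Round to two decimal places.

Within every prior employment history level Provider 1 has the higher rate, yet pooled Provider 2 does — Simpson's reversal.
Prior employment history differs across programmes for reasons unrelated to any effect of the programme itself, and it separately predicts the outcome — a classic confounder. We must compare within prior employment history levels.
Adjusting over the population distribution of prior employment history: 0.299·(0.788−0.617) + 0.333·(0.492−0.250) + 0.368·(0.183−0.129) = +0.152.

+0.15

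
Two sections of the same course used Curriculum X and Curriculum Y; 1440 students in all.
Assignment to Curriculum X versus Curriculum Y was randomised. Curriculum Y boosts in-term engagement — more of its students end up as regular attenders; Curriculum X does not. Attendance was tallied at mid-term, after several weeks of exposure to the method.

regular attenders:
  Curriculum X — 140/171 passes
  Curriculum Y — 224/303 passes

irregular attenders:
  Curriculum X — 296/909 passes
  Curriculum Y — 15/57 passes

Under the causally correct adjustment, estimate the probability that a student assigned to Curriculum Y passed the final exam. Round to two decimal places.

0.66

The distribution of mid-term attendance is itself part of what the teaching method does — it is an intermediate outcome. Holding it fixed would remove that part of the effect; the total effect is the pooled difference.
So P(outcome | do(Curriculum Y)) is just the pooled rate for Curriculum Y: 239/360 = 0.664.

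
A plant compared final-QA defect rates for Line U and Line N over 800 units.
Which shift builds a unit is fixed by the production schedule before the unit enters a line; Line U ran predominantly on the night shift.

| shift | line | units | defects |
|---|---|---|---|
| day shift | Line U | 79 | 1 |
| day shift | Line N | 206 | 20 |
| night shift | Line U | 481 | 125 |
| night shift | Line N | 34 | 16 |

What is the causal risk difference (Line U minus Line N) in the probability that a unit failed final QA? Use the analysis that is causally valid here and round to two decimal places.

-0.17

Nothing the line does changes shift; the imbalance is an allocation artefact. With shift also predicting the outcome, the pooled figure is confounded, and the within-stratum comparison is the causal one.
Adjusting over the population distribution of shift: 0.356·(0.013−0.097) + 0.644·(0.260−0.471) = -0.166.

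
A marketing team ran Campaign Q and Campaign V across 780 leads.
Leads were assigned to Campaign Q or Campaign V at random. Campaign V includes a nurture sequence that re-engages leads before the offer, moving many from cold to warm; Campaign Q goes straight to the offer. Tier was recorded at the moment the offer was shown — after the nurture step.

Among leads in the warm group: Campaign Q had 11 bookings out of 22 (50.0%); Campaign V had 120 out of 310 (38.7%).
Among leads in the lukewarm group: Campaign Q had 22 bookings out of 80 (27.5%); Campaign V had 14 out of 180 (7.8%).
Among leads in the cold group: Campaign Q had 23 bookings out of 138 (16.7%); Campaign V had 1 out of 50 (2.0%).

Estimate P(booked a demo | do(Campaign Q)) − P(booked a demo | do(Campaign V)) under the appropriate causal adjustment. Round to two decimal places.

-0.02

Stratifying would compare campaigns among leads the campaigns themselves sorted into engagement tier groups — a form of selection on an intermediate. The unconditioned pooled rates give the total causal effect.
The causal difference is the pooled difference: 0.233 − 0.250 = -0.017.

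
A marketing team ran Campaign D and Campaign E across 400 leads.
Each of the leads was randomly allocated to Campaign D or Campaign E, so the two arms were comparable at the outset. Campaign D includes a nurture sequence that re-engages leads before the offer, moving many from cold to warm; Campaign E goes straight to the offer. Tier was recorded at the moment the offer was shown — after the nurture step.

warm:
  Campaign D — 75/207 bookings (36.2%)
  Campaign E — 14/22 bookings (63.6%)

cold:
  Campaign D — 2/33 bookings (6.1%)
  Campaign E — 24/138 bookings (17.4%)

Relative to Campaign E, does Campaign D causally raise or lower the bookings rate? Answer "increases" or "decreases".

Because the campaign influences engagement tier, engagement tier is a post-treatment mediator, not a confounder. Stratifying on it would bias the estimate; the causal effect is the crude pooled difference.
Pooled: Campaign D 32.1% vs Campaign E 23.8%; Campaign D is higher overall.

increases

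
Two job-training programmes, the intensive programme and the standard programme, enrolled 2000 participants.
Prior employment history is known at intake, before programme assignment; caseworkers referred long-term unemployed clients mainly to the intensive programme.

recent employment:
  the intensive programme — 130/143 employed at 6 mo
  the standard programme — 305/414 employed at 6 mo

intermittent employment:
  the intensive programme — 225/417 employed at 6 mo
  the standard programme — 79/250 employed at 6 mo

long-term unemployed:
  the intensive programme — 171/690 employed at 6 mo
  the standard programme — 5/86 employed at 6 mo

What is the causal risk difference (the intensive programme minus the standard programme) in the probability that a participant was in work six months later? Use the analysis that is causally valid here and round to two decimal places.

Nothing the programme does changes prior employment history; the imbalance is an allocation artefact. With prior employment history also predicting the outcome, the pooled figure is confounded, and the within-stratum comparison is the causal one.
Adjusting over the population distribution of prior employment history: 0.279·(0.909−0.737) + 0.334·(0.540−0.316) + 0.388·(0.248−0.058) = +0.196.

+0.20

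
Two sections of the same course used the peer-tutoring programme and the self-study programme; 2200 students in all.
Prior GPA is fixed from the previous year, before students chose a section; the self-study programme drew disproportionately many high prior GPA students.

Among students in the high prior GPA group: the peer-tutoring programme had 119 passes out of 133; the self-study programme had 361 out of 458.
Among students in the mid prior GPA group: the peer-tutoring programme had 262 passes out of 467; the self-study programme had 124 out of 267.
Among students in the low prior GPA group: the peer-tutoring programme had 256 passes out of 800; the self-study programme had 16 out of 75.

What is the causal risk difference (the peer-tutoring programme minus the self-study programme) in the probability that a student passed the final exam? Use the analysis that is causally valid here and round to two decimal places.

The prior GPA band-specific comparison favours the peer-tutoring programme throughout, but the pooled figures favour the self-study programme. The question is whether to condition on prior GPA band.
Prior GPA band satisfies the back-door criterion: it is not a descendant of the teaching method, and it blocks the spurious path from teaching method to outcome. Adjusting for it (i.e., using the within-prior GPA band rates) gives the causal effect.
Adjusting over the population distribution of prior GPA band: 0.269·(0.895−0.788) + 0.334·(0.561−0.464) + 0.398·(0.320−0.213) = +0.103.

+0.10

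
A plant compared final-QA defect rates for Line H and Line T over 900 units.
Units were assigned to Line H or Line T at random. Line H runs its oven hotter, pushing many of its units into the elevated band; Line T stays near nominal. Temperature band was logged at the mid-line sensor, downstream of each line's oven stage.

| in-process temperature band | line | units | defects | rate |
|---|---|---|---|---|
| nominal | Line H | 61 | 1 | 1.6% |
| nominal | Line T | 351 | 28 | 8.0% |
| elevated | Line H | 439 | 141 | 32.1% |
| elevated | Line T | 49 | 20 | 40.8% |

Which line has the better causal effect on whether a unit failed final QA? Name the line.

Because the line influences in-process temperature band, in-process temperature band is a post-treatment mediator, not a confounder. Stratifying on it would bias the estimate; the causal effect is the crude pooled difference.
Pooled: Line H 28.4% vs Line T 12.0%; Line T is lower overall.

Line T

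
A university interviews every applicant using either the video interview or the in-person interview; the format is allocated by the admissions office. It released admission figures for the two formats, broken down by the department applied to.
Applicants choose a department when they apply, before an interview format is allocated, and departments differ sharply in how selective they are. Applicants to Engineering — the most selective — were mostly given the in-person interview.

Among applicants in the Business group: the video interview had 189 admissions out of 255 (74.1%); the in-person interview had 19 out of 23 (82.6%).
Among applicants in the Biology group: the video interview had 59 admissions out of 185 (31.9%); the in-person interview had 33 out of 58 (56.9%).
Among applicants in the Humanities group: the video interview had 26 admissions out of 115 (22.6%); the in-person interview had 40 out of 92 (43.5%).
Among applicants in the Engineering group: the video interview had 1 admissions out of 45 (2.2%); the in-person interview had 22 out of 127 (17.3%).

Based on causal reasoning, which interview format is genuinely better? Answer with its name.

the in-person interview is higher inside every department stratum but the video interview is higher in aggregate. Whether to stratify depends on how department relates to the interview format.
Nothing the interview format does changes department; the imbalance is an allocation artefact. With department also predicting the outcome, the pooled figure is confounded, and the within-stratum comparison is the causal one.
Within each level — Business: 74.1% vs 82.6%; Biology: 31.9% vs 56.9%; Humanities: 22.6% vs 43.5%; Engineering: 2.2% vs 17.3% — the in-person interview is higher every time.

the in-person interview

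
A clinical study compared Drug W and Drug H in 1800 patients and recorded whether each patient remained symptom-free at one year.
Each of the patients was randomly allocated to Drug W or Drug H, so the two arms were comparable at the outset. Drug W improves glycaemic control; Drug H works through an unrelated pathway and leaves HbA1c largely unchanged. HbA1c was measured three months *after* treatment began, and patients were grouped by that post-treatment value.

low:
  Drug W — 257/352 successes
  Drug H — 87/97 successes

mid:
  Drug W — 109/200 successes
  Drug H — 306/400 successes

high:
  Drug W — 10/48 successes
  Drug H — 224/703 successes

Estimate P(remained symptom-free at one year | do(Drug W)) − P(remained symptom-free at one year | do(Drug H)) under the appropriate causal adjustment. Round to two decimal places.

+0.11

The HbA1c-specific comparison favours Drug H throughout, but the pooled figures favour Drug W. The question is whether to condition on HbA1c.
Because the drug influences HbA1c, HbA1c is a post-treatment mediator, not a confounder. Stratifying on it would bias the estimate; the causal effect is the crude pooled difference.
The causal difference is the pooled difference: 0.627 − 0.514 = +0.113.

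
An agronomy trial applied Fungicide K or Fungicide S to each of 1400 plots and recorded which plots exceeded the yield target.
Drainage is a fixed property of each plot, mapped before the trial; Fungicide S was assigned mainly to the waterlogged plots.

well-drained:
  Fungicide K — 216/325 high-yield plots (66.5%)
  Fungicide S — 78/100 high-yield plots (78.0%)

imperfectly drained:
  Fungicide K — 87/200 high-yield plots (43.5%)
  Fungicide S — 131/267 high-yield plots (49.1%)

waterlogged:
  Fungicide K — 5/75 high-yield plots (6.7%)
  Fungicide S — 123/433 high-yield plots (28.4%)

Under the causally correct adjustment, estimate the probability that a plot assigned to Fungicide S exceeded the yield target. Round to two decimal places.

The imbalance in field drainage arose from how plots were allocated, not from anything the fungicide did; and field drainage independently affects the outcome. The pooled gap is confounded — condition on field drainage.
Standardising Fungicide S to the population field drainage mix: 0.304·78/100 + 0.334·131/267 + 0.363·123/433 = 0.504.

0.50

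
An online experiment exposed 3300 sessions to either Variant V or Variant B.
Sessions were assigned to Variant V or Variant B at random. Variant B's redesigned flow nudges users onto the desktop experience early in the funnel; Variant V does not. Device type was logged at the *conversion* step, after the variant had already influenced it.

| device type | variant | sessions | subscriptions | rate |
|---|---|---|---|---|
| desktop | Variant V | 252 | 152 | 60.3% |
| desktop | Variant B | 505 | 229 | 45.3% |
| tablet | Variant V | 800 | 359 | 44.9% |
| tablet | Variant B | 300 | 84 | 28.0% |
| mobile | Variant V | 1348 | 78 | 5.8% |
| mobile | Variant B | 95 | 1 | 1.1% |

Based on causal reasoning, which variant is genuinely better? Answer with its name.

The device type-specific comparison favours Variant V throughout, but the pooled figures favour Variant B. The question is whether to condition on device type.
Device type is downstream of the variant. One should not condition on a consequence of treatment, so the overall rates are the right comparison.
Pooled: Variant V 24.5% vs Variant B 34.9%; Variant B is higher overall.

Variant B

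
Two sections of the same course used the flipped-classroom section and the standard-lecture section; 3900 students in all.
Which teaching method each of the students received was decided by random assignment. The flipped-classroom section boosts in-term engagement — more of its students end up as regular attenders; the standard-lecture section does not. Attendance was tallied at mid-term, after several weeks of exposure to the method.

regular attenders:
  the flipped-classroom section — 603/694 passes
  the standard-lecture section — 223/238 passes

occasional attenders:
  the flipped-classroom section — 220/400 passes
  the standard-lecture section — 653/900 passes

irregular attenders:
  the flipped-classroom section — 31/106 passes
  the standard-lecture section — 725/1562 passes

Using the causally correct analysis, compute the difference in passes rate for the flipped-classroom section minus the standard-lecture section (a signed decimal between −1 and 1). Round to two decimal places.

+0.12

The distribution of mid-term attendance is itself part of what the teaching method does — it is an intermediate outcome. Holding it fixed would remove that part of the effect; the total effect is the pooled difference.
The causal difference is the pooled difference: 0.712 − 0.593 = +0.119.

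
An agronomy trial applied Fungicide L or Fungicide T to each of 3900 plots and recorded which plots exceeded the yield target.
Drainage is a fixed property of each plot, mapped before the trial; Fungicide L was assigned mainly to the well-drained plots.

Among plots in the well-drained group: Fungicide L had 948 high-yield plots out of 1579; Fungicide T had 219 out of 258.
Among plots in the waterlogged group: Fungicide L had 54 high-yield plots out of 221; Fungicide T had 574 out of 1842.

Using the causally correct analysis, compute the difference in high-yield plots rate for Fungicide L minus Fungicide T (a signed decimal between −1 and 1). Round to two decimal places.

Nothing the fungicide does changes field drainage; the imbalance is an allocation artefact. With field drainage also predicting the outcome, the pooled figure is confounded, and the within-stratum comparison is the causal one.
Adjusting over the population distribution of field drainage: 0.471·(0.600−0.849) + 0.529·(0.244−0.312) = -0.153.

-0.15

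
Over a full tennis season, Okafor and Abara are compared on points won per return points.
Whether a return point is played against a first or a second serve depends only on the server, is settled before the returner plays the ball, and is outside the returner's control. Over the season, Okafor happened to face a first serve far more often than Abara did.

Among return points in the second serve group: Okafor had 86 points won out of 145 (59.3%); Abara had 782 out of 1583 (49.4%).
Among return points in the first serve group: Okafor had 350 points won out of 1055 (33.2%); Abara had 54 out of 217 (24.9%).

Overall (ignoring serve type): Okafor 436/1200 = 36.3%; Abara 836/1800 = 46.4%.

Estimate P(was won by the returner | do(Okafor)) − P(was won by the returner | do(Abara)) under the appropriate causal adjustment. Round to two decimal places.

Within every serve type level Okafor has the higher rate, yet pooled Abara does — Simpson's reversal.
Here serve type is a common cause — it drives both which player a case falls under and the outcome. The crude comparison mixes populations; the stratum-specific rates are the causally relevant ones.
Adjusting over the population distribution of serve type: 0.576·(0.593−0.494) + 0.424·(0.332−0.249) = +0.092.

+0.09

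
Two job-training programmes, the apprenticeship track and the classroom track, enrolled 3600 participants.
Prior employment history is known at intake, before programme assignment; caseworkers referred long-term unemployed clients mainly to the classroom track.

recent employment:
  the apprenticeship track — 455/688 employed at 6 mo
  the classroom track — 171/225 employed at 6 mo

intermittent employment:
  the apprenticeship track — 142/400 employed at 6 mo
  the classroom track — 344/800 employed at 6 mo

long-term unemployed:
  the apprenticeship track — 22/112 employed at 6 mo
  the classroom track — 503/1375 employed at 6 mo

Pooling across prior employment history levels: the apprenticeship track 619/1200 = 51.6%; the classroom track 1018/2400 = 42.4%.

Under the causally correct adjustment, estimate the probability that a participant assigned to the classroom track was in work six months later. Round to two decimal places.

Nothing the programme does changes prior employment history; the imbalance is an allocation artefact. With prior employment history also predicting the outcome, the pooled figure is confounded, and the within-stratum comparison is the causal one.
Standardising the classroom track to the population prior employment history mix: 0.254·171/225 + 0.333·344/800 + 0.413·503/1375 = 0.487.

0.49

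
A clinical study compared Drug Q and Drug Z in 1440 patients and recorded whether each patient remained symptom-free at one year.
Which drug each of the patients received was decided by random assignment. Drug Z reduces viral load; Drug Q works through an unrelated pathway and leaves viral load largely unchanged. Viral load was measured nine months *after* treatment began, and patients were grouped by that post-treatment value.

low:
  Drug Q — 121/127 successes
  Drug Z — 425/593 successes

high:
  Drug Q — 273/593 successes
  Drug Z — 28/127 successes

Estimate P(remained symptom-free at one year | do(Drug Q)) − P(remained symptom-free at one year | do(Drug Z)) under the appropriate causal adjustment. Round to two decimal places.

Stratifying would compare drugs among patients the drugs themselves sorted into viral load groups — a form of selection on an intermediate. The unconditioned pooled rates give the total causal effect.
The causal difference is the pooled difference: 0.547 − 0.629 = -0.082.

-0.08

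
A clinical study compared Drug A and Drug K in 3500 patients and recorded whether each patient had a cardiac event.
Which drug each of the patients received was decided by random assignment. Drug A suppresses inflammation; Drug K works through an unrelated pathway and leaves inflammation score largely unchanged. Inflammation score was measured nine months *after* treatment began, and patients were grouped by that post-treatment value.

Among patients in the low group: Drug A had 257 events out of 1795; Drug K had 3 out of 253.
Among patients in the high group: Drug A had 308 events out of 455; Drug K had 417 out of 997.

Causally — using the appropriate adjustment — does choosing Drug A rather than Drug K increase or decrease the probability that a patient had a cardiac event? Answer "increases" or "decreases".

The inflammation score-specific comparison favours Drug K throughout, but the pooled figures favour Drug A. The question is whether to condition on inflammation score.
Inflammation score lies on the pathway drug → inflammation score → outcome, so adjusting for it blocks the indirect effect. For the total causal effect of drug, use the unadjusted pooled rates.
Pooled: Drug A 25.1% vs Drug K 33.6%; Drug A is lower overall.

decreases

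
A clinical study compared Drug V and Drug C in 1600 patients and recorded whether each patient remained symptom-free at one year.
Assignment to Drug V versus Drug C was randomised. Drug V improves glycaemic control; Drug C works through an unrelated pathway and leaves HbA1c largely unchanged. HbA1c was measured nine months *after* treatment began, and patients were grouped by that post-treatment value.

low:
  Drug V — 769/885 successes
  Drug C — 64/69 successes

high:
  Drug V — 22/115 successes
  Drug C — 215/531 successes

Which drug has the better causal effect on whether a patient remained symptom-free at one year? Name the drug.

Drug V

The distribution of HbA1c is itself part of what the drug does — it is an intermediate outcome. Holding it fixed would remove that part of the effect; the total effect is the pooled difference.
Pooled: Drug V 79.1% vs Drug C 46.5%; Drug V is higher overall.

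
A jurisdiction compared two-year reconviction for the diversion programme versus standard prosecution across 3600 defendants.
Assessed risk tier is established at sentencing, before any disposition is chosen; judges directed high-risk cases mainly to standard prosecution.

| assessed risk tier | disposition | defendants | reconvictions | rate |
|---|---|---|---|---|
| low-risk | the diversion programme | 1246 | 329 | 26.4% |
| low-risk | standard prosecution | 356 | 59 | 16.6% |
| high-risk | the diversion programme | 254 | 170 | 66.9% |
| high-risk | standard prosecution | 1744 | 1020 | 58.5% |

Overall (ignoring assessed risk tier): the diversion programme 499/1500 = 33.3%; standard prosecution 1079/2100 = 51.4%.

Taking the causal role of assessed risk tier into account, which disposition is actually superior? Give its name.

Here assessed risk tier is a common cause — it drives both which disposition a case falls under and the outcome. The crude comparison mixes populations; the stratum-specific rates are the causally relevant ones.
Within each level — low-risk: 26.4% vs 16.6%; high-risk: 66.9% vs 58.5% — standard prosecution is lower every time.

standard prosecution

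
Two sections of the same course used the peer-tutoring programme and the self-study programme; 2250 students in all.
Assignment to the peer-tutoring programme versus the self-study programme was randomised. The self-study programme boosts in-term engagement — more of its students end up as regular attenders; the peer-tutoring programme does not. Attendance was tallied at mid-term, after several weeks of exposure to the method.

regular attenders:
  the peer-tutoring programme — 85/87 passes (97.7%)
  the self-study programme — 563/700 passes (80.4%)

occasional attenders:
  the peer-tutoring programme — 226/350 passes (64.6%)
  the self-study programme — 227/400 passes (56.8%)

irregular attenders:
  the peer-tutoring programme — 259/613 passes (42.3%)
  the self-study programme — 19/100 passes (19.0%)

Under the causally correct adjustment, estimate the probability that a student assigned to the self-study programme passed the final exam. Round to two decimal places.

0.67

The distribution of mid-term attendance is itself part of what the teaching method does — it is an intermediate outcome. Holding it fixed would remove that part of the effect; the total effect is the pooled difference.
So P(outcome | do(the self-study programme)) is just the pooled rate for the self-study programme: 809/1200 = 0.674.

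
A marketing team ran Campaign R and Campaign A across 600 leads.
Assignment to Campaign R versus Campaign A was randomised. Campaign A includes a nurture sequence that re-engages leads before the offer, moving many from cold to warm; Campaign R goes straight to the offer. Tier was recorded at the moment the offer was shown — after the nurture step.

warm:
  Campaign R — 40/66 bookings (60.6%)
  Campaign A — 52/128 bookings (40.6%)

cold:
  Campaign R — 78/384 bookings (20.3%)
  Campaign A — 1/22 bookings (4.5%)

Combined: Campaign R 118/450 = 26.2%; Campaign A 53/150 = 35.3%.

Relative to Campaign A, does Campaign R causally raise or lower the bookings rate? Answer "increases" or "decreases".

The distribution of engagement tier is itself part of what the campaign does — it is an intermediate outcome. Holding it fixed would remove that part of the effect; the total effect is the pooled difference.
Pooled: Campaign R 26.2% vs Campaign A 35.3%; Campaign A is higher overall.

decreases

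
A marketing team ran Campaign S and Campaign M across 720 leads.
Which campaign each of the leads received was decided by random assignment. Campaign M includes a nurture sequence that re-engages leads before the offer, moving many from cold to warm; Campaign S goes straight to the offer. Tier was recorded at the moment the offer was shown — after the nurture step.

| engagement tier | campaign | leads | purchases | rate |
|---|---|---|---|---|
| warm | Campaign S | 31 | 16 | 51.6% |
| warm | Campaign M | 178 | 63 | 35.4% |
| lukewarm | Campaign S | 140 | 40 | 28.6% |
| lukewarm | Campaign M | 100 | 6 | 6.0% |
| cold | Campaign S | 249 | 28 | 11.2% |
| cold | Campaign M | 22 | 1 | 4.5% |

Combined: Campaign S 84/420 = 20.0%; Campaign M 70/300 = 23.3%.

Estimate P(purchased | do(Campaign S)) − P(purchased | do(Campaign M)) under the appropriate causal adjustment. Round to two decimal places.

-0.03

Because the campaign influences engagement tier, engagement tier is a post-treatment mediator, not a confounder. Stratifying on it would bias the estimate; the causal effect is the crude pooled difference.
The causal difference is the pooled difference: 0.200 − 0.233 = -0.033.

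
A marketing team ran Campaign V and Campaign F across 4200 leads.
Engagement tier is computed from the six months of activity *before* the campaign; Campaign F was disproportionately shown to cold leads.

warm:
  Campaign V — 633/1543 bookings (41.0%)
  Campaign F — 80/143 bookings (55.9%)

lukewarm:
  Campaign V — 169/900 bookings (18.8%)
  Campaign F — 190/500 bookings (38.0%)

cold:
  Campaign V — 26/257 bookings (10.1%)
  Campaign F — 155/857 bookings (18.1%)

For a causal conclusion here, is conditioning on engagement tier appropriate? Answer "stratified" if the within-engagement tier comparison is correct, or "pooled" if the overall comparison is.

stratified

Within every engagement tier level Campaign F has the higher rate, yet pooled Campaign V does — Simpson's reversal.
Engagement tier differs across campaigns for reasons unrelated to any effect of the campaign itself, and it separately predicts the outcome — a classic confounder. We must compare within engagement tier levels.
Within each level — warm: 41.0% vs 55.9%; lukewarm: 18.8% vs 38.0%; cold: 10.1% vs 18.1% — Campaign F is higher every time.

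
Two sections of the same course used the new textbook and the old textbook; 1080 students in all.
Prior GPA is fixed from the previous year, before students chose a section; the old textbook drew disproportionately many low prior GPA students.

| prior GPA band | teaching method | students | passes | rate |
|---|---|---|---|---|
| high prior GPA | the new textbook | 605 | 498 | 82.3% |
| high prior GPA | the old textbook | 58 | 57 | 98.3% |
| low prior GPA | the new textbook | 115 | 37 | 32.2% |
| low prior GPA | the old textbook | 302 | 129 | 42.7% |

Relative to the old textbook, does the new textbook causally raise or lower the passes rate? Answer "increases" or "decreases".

decreases

Here prior GPA band is a common cause — it drives both which teaching method a case falls under and the outcome. The crude comparison mixes populations; the stratum-specific rates are the causally relevant ones.
Within each level — high prior GPA: 82.3% vs 98.3%; low prior GPA: 32.2% vs 42.7% — the old textbook is higher every time.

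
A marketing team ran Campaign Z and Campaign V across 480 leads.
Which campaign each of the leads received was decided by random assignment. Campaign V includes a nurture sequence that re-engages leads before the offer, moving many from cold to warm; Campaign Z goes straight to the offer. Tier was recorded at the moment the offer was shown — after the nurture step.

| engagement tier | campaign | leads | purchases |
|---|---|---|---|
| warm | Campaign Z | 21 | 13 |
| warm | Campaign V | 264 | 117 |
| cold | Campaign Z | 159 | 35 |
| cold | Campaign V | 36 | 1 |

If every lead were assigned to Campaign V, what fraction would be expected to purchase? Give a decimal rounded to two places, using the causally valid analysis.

0.39

The engagement tier-specific comparison favours Campaign Z throughout, but the pooled figures favour Campaign V. The question is whether to condition on engagement tier.
The distribution of engagement tier is itself part of what the campaign does — it is an intermediate outcome. Holding it fixed would remove that part of the effect; the total effect is the pooled difference.
So P(outcome | do(Campaign V)) is just the pooled rate for Campaign V: 118/300 = 0.393.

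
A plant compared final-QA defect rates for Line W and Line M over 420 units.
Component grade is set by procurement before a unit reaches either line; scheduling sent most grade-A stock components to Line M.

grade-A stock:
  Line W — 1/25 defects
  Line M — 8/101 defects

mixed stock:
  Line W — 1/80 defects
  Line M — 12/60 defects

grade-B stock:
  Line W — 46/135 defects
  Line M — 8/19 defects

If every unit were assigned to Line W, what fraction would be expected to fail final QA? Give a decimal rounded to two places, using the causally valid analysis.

Within every component grade level Line W has the lower rate, yet pooled Line M does — Simpson's reversal.
Since component grade is a pre-existing factor (not a product of the line) and it affects the outcome on its own, it is a confounder. The stratified rates, not the pooled rate, identify the causal effect.
Standardising Line W to the population component grade mix: 0.300·1/25 + 0.333·1/80 + 0.367·46/135 = 0.141.

0.14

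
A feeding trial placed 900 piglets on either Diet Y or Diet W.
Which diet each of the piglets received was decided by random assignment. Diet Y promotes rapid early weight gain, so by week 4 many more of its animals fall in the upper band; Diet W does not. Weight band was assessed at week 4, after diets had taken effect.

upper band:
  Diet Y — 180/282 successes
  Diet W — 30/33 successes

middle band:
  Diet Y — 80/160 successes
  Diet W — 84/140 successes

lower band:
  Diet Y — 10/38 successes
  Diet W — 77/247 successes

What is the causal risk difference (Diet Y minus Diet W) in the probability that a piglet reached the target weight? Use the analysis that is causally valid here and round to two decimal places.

+0.11

Stratifying would compare diets among piglets the diets themselves sorted into week-4 weight band groups — a form of selection on an intermediate. The unconditioned pooled rates give the total causal effect.
The causal difference is the pooled difference: 0.562 − 0.455 = +0.108.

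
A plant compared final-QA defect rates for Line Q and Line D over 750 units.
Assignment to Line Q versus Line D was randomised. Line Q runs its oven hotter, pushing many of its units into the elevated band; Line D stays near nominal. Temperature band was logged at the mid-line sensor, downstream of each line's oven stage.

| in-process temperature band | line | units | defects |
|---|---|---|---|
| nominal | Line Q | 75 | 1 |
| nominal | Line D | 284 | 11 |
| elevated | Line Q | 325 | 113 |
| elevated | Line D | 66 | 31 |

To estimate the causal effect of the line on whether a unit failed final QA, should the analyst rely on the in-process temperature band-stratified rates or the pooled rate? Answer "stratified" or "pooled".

The distribution of in-process temperature band is itself part of what the line does — it is an intermediate outcome. Holding it fixed would remove that part of the effect; the total effect is the pooled difference.
Pooled: Line Q 28.5% vs Line D 12.0%; Line D is lower overall.

pooled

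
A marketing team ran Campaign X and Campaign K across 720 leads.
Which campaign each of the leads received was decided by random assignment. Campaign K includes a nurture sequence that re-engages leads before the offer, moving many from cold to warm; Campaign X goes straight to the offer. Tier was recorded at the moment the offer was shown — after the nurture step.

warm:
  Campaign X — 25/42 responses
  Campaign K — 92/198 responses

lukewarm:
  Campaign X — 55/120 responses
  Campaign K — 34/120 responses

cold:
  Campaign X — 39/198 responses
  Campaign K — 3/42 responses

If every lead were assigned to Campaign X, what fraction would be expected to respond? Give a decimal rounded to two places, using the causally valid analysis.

The engagement tier-specific comparison favours Campaign X throughout, but the pooled figures favour Campaign K. The question is whether to condition on engagement tier.
Engagement tier is recorded after the campaign and is itself shifted by it — it sits on the causal path from campaign to outcome. Conditioning on a mediator would strip out part of the effect we want; the pooled comparison gives the total causal effect.
So P(outcome | do(Campaign X)) is just the pooled rate for Campaign X: 119/360 = 0.331.

0.33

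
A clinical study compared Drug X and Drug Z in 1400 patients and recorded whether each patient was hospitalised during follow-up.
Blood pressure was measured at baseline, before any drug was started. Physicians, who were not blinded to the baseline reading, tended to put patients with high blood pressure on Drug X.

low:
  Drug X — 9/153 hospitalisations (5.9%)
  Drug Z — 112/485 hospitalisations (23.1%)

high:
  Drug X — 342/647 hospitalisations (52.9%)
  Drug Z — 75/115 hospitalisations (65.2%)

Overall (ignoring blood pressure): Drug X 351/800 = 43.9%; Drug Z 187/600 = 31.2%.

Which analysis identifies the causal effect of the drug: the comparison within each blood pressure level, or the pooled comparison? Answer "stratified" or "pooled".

stratified

The imbalance in blood pressure arose from how patients were allocated, not from anything the drug did; and blood pressure independently affects the outcome. The pooled gap is confounded — condition on blood pressure.
Within each level — low: 5.9% vs 23.1%; high: 52.9% vs 65.2% — Drug X is lower every time.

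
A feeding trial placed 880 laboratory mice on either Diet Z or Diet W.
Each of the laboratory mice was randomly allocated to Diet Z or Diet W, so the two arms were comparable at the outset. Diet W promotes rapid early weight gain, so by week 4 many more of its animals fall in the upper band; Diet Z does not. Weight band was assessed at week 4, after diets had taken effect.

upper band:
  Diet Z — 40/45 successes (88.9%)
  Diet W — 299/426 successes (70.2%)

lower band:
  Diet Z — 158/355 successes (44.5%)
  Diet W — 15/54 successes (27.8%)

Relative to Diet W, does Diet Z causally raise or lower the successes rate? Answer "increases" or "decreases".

The stratified and pooled comparisons disagree (Diet Z wins within each week-4 weight band; Diet W wins overall), so the answer turns on the causal role of week-4 weight band.
The distribution of week-4 weight band is itself part of what the diet does — it is an intermediate outcome. Holding it fixed would remove that part of the effect; the total effect is the pooled difference.
Pooled: Diet Z 49.5% vs Diet W 65.4%; Diet W is higher overall.

decreases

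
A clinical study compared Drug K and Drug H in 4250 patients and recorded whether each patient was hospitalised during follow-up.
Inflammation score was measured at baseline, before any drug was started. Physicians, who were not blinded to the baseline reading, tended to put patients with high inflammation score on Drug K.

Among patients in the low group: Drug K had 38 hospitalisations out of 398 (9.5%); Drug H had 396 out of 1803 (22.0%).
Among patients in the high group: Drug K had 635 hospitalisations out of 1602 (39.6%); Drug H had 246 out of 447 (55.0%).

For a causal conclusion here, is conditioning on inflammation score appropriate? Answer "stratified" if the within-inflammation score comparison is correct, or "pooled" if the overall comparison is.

Within every inflammation score level Drug K has the lower rate, yet pooled Drug H does — Simpson's reversal.
The imbalance in inflammation score arose from how patients were allocated, not from anything the drug did; and inflammation score independently affects the outcome. The pooled gap is confounded — condition on inflammation score.
Within each level — low: 9.5% vs 22.0%; high: 39.6% vs 55.0% — Drug K is lower every time.

stratified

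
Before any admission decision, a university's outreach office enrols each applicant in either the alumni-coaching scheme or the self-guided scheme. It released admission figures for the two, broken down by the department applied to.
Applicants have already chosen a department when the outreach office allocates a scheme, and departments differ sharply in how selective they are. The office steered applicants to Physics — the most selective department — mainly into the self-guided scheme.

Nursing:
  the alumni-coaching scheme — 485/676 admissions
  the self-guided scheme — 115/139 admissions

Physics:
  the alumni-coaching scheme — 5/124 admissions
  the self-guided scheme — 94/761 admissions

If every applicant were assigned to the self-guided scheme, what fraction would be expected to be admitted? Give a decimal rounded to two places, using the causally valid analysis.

The department-specific comparison favours the self-guided scheme throughout, but the pooled figures favour the alumni-coaching scheme. The question is whether to condition on department.
Department satisfies the back-door criterion: it is not a descendant of the outreach scheme, and it blocks the spurious path from outreach scheme to outcome. Adjusting for it (i.e., using the within-department rates) gives the causal effect.
Standardising the self-guided scheme to the population department mix: 0.479·115/139 + 0.521·94/761 = 0.461.

0.46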